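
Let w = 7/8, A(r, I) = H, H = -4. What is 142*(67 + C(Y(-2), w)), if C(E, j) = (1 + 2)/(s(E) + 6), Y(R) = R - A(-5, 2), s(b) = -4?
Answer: 9727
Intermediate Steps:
A(r, I) = -4
Y(R) = 4 + R (Y(R) = R - 1*(-4) = R + 4 = 4 + R)
w = 7/8 (w = 7*(⅛) = 7/8 ≈ 0.87500)
C(E, j) = 3/2 (C(E, j) = (1 + 2)/(-4 + 6) = 3/2)
142*(67 + C(Y(-2), w)) = 142*(67 + 3/2) = 142*(137/2) = 9727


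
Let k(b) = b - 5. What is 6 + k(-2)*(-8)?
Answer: 62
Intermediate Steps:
k(b) = -5 + b
6 + k(-2)*(-8) = 6 + (-5 - 2)*(-8) = 6 - 7*(-8) = 6 + 56 = 62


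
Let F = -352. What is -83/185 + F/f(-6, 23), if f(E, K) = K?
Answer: -67029/4255 ≈ -15.753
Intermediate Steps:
-83/185 + F/f(-6, 23) = -83/185 - 352/23 = -67029/4255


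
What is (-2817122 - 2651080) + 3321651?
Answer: -2146551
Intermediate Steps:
(-2817122 - 2651080) + 3321651 = -5468202 + 3321651 = -2146551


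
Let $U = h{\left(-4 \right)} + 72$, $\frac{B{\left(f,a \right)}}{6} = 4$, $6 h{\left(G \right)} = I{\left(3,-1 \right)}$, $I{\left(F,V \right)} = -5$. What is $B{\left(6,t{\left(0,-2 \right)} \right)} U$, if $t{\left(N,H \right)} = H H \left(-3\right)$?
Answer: $1708$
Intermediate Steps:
$t{\left(N,H \right)} = - 3 H^{2}$ ($t{\left(N,H \right)} = H^{2} \left(-3\right) = - 3 H^{2}$)
$h{\left(G \right)} = - \frac{5}{6}$ ($h{\left(G \right)} = \frac{1}{6} \left(-5\right) = - \frac{5}{6}$)
$B{\left(f,a \right)} = 24$ ($B{\left(f,a \right)} = 6 \cdot 4 = 24$)
$U = \frac{427}{6}$ ($U = - \frac{5}{6} + 72 = \frac{427}{6} \approx 71.167$)
$B{\left(6,t{\left(0,-2 \right)} \right)} U = 24 \cdot \frac{427}{6} = 1708$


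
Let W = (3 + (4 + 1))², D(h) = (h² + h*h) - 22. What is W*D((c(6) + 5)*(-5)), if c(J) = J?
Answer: 385792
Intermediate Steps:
D(h) = -22 + 2*h² (D(h) = (h² + h²) - 22 = 2*h² - 22 = -22 + 2*h²)
W = 64 (W = (3 + 5)² = 8² = 64)
W*D((c(6) + 5)*(-5)) = 64*(-22 + 2*((6 + 5)*(-5))²) = 64*(-22 + 2*(11*(-5))²) = 64*(-22 + 2*(-55)²) = 64*(-22 + 2*3025) = 64*(-22 + 6050) = 64*6028 = 385792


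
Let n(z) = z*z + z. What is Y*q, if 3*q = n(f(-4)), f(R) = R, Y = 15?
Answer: 60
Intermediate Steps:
n(z) = z + z² (n(z) = z² + z = z + z²)
q = 4 (q = (-4*(1 - 4))/3 = (-4*(-3))/3 = (⅓)*12 = 4)
Y*q = 15*4 = 60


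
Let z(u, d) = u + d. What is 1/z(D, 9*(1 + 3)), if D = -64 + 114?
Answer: 1/86 ≈ 0.011628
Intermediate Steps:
D = 50
z(u, d) = d + u
1/z(D, 9*(1 + 3)) = 1/(9*(1 + 3) + 50) = 1/(9*4 + 50) = 1/(36 + 50) = 1/86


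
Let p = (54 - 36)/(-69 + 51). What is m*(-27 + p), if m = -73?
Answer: 2044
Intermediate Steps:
p = -1 (p = 18/(-18) = 18*(-1/18) = -1)
m*(-27 + p) = -73*(-27 - 1) = -73*(-28) = 2044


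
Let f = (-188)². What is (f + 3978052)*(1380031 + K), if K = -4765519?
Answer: -13587303997248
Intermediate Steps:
f = 35344
(f + 3978052)*(1380031 + K) = (35344 + 3978052)*(1380031 - 4765519) = 4013396*(-3385488) = -13587303997248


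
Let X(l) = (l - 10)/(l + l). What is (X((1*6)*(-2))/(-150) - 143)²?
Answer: 66260422921/3240000 ≈ 20451.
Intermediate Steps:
X(l) = (-10 + l)/(2*l) (X(l) = (-10 + l)/((2*l)) = (-10 + l)*(1/(2*l)) = (-10 + l)/(2*l))
(X((1*6)*(-2))/(-150) - 143)² = (((-10 + (1*6)*(-2))/(2*(((1*6)*(-2)))))/(-150) - 143)² = (((-10 + 6*(-2))/(2*((6*(-2)))))*(-1/150) - 143)² = (((½)*(-10 - 12)/(-12))*(-1/150) - 143)² = (((½)*(-1/12)*(-22))*(-1/150) - 143)² = ((11/12)*(-1/150) - 143)² = (-11/1800 - 143)² = (-257411/1800)² = 66260422921/3240000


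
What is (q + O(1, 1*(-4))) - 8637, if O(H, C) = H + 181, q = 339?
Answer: -8116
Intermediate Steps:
O(H, C) = 181 + H
(q + O(1, 1*(-4))) - 8637 = (339 + (181 + 1)) - 8637 = (339 + 182) - 8637 = 521 - 8637 = -8116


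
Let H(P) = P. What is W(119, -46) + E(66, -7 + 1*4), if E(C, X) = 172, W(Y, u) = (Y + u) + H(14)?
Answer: 259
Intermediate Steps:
W(Y, u) = 14 + Y + u (W(Y, u) = (Y + u) + 14 = 14 + Y + u)
W(119, -46) + E(66, -7 + 1*4) = (14 + 119 - 46) + 172 = 87 + 172 = 259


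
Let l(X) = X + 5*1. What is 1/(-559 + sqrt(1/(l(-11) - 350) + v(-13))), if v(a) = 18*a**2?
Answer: -199004/110160285 - 2*sqrt(96382639)/110160285 ≈ -0.0019847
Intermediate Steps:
l(X) = 5 + X (l(X) = X + 5 = 5 + X)
1/(-559 + sqrt(1/(l(-11) - 350) + v(-13))) = 1/(-559 + sqrt(1/((5 - 11) - 350) + 18*(-13)**2)) = 1/(-559 + sqrt(1/(-6 - 350) + 18*169)) = 1/(-559 + sqrt(1/(-356) + 3042)) = 1/(-559 + sqrt(-1/356 + 3042)) = 1/(-559 + sqrt(1082951/356)) = 1/(-559 + sqrt(96382639)/178)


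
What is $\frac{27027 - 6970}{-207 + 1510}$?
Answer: $\frac{20057}{1303} \approx 15.393$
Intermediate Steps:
$\frac{27027 - 6970}{-207 + 1510} = \frac{20057}{1303}$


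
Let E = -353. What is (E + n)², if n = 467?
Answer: 12996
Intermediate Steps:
(E + n)² = (-353 + 467)² = 114² = 12996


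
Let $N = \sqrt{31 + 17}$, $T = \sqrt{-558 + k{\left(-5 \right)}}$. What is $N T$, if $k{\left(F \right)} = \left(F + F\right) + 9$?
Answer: $4 i \sqrt{1677} \approx 163.8 i$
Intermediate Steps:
$k{\left(F \right)} = 9 + 2 F$ ($k{\left(F \right)} = 2 F + 9 = 9 + 2 F$)
$T = i \sqrt{559}$ ($T = \sqrt{-558 + \left(9 + 2 \left(-5\right)\right)} = \sqrt{-558 + \left(9 - 10\right)} = \sqrt{-558 - 1} = \sqrt{-559} = i \sqrt{559} \approx 23.643 i$)
$N = 4 \sqrt{3}$ ($N = \sqrt{48} = 4 \sqrt{3} \approx 6.9282$)
$N T = 4 \sqrt{3} i \sqrt{559} = 4 i \sqrt{1677}$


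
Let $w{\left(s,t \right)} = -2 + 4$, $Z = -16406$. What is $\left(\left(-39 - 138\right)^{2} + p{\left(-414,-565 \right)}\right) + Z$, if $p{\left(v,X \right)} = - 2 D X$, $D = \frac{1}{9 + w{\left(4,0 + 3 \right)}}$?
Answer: $\frac{165283}{11} \approx 15026.0$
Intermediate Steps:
$w{\left(s,t \right)} = 2$
$D = \frac{1}{11}$ ($D = \frac{1}{9 + 2} = \frac{1}{11} \approx 0.090909$)
$p{\left(v,X \right)} = - \frac{2 X}{11}$ ($p{\left(v,X \right)} = \left(-2\right) \frac{1}{11} X = - \frac{2 X}{11}$)
$\left(\left(-39 - 138\right)^{2} + p{\left(-414,-565 \right)}\right) + Z = \left(\left(-39 - 138\right)^{2} - - \frac{1130}{11}\right) - 16406 = \left(\left(-177\right)^{2} + \frac{1130}{11}\right) - 16406 = \left(31329 + \frac{1130}{11}\right) - 16406 = \frac{345749}{11} - 16406 = \frac{165283}{11}$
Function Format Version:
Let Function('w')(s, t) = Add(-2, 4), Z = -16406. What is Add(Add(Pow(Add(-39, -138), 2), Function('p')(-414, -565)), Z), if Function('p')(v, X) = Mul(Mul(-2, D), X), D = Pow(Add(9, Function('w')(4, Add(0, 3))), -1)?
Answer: Rational(165283, 11) ≈ 15026.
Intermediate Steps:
Function('w')(s, t) = 2
D = Rational(1, 11) (D = Pow(Add(9, 2), -1) = Pow(11, -1) = Rational(1, 11) ≈ 0.090909)
Function('p')(v, X) = Mul(Rational(-2, 11), X) (Function('p')(v, X) = Mul(Mul(-2, Rational(1, 11)), X) = Mul(Rational(-2, 11), X))
Add(Add(Pow(Add(-39, -138), 2), Function('p')(-414, -565)), Z) = Add(Add(Pow(Add(-39, -138), 2), Mul(Rational(-2, 11), -565)), -16406) = Add(Add(Pow(-177, 2), Rational(1130, 11)), -16406) = Add(Add(31329, Rational(1130, 11)), -16406) = Add(Rational(345749, 11), -16406) = Rational(165283, 11)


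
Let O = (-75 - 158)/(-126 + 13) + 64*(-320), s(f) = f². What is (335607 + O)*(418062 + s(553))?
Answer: 25776745179664/113 ≈ 2.2811e+11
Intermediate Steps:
O = -2314007/113 (O = -233/(-113) - 20480 = -233*(-1/113) - 20480 = 233/113 - 20480 = -2314007/113 ≈ -20478.)
(335607 + O)*(418062 + s(553)) = (335607 - 2314007/113)*(418062 + 553²) = 35609584*(418062 + 305809)/113 = (35609584/113)*723871 = 25776745179664/113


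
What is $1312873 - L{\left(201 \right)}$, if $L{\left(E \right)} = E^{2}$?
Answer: $1272472$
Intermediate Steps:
$1312873 - L{\left(201 \right)} = 1312873 - 201^{2} = 1312873 - 40401 = 1272472$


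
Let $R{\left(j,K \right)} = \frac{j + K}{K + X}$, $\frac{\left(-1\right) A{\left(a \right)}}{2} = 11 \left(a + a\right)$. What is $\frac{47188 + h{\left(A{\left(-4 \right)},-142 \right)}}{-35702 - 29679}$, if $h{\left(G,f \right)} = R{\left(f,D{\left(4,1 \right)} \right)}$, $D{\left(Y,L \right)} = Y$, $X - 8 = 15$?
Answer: $- \frac{424646}{588429} \approx -0.72166$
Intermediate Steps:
$X = 23$ ($X = 8 + 15 = 23$)
$A{\left(a \right)} = - 44 a$ ($A{\left(a \right)} = - 2 \cdot 11 \left(a + a\right) = - 2 \cdot 11 \cdot 2 a = - 2 \cdot 22 a = - 44 a$)
$R{\left(j,K \right)} = \frac{K + j}{23 + K}$ ($R{\left(j,K \right)} = \frac{j + K}{K + 23} = \frac{K + j}{23 + K}$)
$h{\left(G,f \right)} = \frac{4}{27} + \frac{f}{27}$ ($h{\left(G,f \right)} = \frac{4 + f}{23 + 4} = \frac{4 + f}{27} = \frac{4}{27} + \frac{f}{27}$)
$\frac{47188 + h{\left(A{\left(-4 \right)},-142 \right)}}{-35702 - 29679} = \frac{47188 + \left(\frac{4}{27} + \frac{1}{27} \left(-142\right)\right)}{-35702 - 29679} = \frac{47188 + \left(\frac{4}{27} - \frac{142}{27}\right)}{-35702 - 29679} = \frac{47188 - \frac{46}{9}}{-65381} = \frac{424646}{9} \left(- \frac{1}{65381}\right) = - \frac{424646}{588429}$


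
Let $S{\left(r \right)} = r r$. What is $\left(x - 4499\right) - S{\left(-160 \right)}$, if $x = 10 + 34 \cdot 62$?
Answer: $-27981$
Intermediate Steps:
$S{\left(r \right)} = r^{2}$
$x = 2118$ ($x = 10 + 2108 = 2118$)
$\left(x - 4499\right) - S{\left(-160 \right)} = \left(2118 - 4499\right) - \left(-160\right)^{2} = -2381 - 25600 = -27981$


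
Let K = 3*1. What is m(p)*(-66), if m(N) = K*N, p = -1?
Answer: 198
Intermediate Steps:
K = 3
m(N) = 3*N
m(p)*(-66) = (3*(-1))*(-66) = -3*(-66) = 198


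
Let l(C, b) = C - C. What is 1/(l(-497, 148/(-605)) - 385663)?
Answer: -1/385663 ≈ -2.5929e-6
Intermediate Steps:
l(C, b) = 0
1/(l(-497, 148/(-605)) - 385663) = 1/(0 - 385663) = 1/(-385663) = -1/385663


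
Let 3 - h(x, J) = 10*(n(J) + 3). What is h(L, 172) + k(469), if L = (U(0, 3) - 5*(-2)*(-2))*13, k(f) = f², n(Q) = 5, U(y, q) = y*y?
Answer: 219884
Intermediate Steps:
U(y, q) = y²
L = -260 (L = (0² - 5*(-2)*(-2))*13 = (0 + 10*(-2))*13 = (0 - 20)*13 = -20*13 = -260)
h(x, J) = -77 (h(x, J) = 3 - 10*(5 + 3) = 3 - 10*8 = 3 - 1*80 = 3 - 80 = -77)
h(L, 172) + k(469) = -77 + 469² = -77 + 219961 = 219884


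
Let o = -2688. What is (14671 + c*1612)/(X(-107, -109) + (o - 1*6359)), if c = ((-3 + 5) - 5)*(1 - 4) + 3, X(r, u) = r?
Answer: -34015/9154 ≈ -3.7159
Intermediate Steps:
c = 12 (c = (2 - 5)*(-3) + 3 = -3*(-3) + 3 = 9 + 3 = 12)
(14671 + c*1612)/(X(-107, -109) + (o - 1*6359)) = (14671 + 12*1612)/(-107 + (-2688 - 1*6359)) = (14671 + 19344)/(-107 + (-2688 - 6359)) = 34015/(-107 - 9047) = 34015/(-9154) = 34015*(-1/9154) = -34015/9154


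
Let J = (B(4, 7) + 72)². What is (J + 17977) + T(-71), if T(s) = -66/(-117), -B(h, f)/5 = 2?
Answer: 851041/39 ≈ 21822.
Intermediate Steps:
B(h, f) = -10 (B(h, f) = -5*2 = -10)
J = 3844 (J = (-10 + 72)² = 62² = 3844)
T(s) = 22/39 (T(s) = -66*(-1/117) = 22/39)
(J + 17977) + T(-71) = (3844 + 17977) + 22/39 = 21821 + 22/39 = 851041/39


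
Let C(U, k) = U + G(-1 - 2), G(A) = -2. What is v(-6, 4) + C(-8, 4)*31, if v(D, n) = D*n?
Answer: -334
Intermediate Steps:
C(U, k) = -2 + U (C(U, k) = U - 2 = -2 + U)
v(-6, 4) + C(-8, 4)*31 = -6*4 + (-2 - 8)*31 = -24 - 10*31 = -24 - 310 = -334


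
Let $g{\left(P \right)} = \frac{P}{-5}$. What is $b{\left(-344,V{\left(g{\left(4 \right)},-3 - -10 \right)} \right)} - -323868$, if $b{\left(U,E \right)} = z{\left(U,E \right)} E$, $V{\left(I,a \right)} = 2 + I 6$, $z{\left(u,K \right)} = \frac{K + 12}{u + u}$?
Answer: $\frac{1392632561}{4300} \approx 3.2387 \cdot 10^{5}$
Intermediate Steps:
$z{\left(u,K \right)} = \frac{12 + K}{2 u}$
$g{\left(P \right)} = - \frac{P}{5}$ ($g{\left(P \right)} = P \left(- \frac{1}{5}\right) = - \frac{P}{5}$)
$V{\left(I,a \right)} = 2 + 6 I$
$b{\left(U,E \right)} = \frac{E \left(12 + E\right)}{2 U}$ ($b{\left(U,E \right)} = \frac{12 + E}{2 U} E = \frac{E \left(12 + E\right)}{2 U}$)
$b{\left(-344,V{\left(g{\left(4 \right)},-3 - -10 \right)} \right)} - -323868 = \frac{\left(2 + 6 \left(\left(- \frac{1}{5}\right) 4\right)\right) \left(12 + \left(2 + 6 \left(\left(- \frac{1}{5}\right) 4\right)\right)\right)}{2 \left(-344\right)} - -323868 = \frac{1}{2} \left(2 + 6 \left(- \frac{4}{5}\right)\right) \left(- \frac{1}{344}\right) \left(12 + \left(2 + 6 \left(- \frac{4}{5}\right)\right)\right) + 323868 = \frac{1}{2} \left(2 - \frac{24}{5}\right) \left(- \frac{1}{344}\right) \left(12 + \left(2 - \frac{24}{5}\right)\right) + 323868 = \frac{1}{2} \left(- \frac{14}{5}\right) \left(- \frac{1}{344}\right) \left(12 - \frac{14}{5}\right) + 323868 = \frac{1}{2} \left(- \frac{14}{5}\right) \left(- \frac{1}{344}\right) \frac{46}{5} + 323868 = \frac{161}{4300} + 323868 = \frac{1392632561}{4300}$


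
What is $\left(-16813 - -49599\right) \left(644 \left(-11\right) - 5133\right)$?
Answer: $-400546562$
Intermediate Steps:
$\left(-16813 - -49599\right) \left(644 \left(-11\right) - 5133\right) = \left(-16813 + 49599\right) \left(-7084 - 5133\right) = 32786 \left(-12217\right) = -400546562$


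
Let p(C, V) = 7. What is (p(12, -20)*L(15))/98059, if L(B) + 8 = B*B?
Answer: 1519/98059 ≈ 0.015491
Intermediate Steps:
L(B) = -8 + B² (L(B) = -8 + B*B = -8 + B²)
(p(12, -20)*L(15))/98059 = (7*(-8 + 15²))/98059 = (7*(-8 + 225))*(1/98059) = (7*217)*(1/98059) = 1519*(1/98059) = 1519/98059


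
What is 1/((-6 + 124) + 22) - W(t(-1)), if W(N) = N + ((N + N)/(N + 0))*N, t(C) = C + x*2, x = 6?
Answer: -4619/140 ≈ -32.993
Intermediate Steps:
t(C) = 12 + C (t(C) = C + 6*2 = C + 12 = 12 + C)
W(N) = 3*N (W(N) = N + ((2*N)/N)*N = N + 2*N = 3*N)
1/((-6 + 124) + 22) - W(t(-1)) = 1/((-6 + 124) + 22) - 3*(12 - 1) = 1/(118 + 22) - 3*11 = 1/140 - 1*33 = 1/140 - 33 = -4619/140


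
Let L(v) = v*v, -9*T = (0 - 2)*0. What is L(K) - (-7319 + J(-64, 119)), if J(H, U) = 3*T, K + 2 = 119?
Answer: 21008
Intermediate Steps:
K = 117 (K = -2 + 119 = 117)
T = 0 (T = -(0 - 2)*0/9 = -(-2)*0/9 = -1/9*0 = 0)
L(v) = v**2
J(H, U) = 0 (J(H, U) = 3*0 = 0)
L(K) - (-7319 + J(-64, 119)) = 117**2 - (-7319 + 0) = 13689 - 1*(-7319) = 13689 + 7319 = 21008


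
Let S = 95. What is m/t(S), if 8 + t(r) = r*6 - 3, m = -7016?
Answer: -7016/559 ≈ -12.551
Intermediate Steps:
t(r) = -11 + 6*r (t(r) = -8 + (r*6 - 3) = -8 + (6*r - 3) = -8 + (-3 + 6*r) = -11 + 6*r)
m/t(S) = -7016/(-11 + 6*95) = -7016/(-11 + 570) = -7016/559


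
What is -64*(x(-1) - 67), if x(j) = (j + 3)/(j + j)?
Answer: 4352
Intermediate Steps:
x(j) = (3 + j)/(2*j) (x(j) = (3 + j)/((2*j)) = (3 + j)*(1/(2*j)) = (3 + j)/(2*j))
-64*(x(-1) - 67) = -64*((½)*(3 - 1)/(-1) - 67) = -64*((½)*(-1)*2 - 67) = -64*(-1 - 67) = -64*(-68) = 4352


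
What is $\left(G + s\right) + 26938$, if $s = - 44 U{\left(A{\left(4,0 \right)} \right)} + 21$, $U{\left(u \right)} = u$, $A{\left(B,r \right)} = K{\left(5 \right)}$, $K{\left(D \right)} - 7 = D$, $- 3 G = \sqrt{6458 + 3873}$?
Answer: $26431 - \frac{\sqrt{10331}}{3} \approx 26397.0$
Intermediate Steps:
$G = - \frac{\sqrt{10331}}{3}$ ($G = - \frac{\sqrt{6458 + 3873}}{3} = - \frac{\sqrt{10331}}{3} \approx -33.88$)
$K{\left(D \right)} = 7 + D$
$A{\left(B,r \right)} = 12$ ($A{\left(B,r \right)} = 7 + 5 = 12$)
$s = -507$ ($s = \left(-44\right) 12 + 21 = -528 + 21 = -507$)
$\left(G + s\right) + 26938 = \left(- \frac{\sqrt{10331}}{3} - 507\right) + 26938 = \left(-507 - \frac{\sqrt{10331}}{3}\right) + 26938 = 26431 - \frac{\sqrt{10331}}{3}$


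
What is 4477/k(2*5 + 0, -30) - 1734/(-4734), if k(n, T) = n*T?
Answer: -1148551/78900 ≈ -14.557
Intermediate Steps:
k(n, T) = T*n
4477/k(2*5 + 0, -30) - 1734/(-4734) = 4477/((-30*(2*5 + 0))) - 1734/(-4734) = 4477/((-30*(10 + 0))) - 1734*(-1/4734) = 4477/((-30*10)) + 289/789 = 4477/(-300) + 289/789 = 4477*(-1/300) + 289/789 = -4477/300 + 289/789 = -1148551/78900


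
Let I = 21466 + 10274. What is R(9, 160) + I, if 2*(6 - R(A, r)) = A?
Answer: 63483/2 ≈ 31742.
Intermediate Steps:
R(A, r) = 6 - A/2
I = 31740
R(9, 160) + I = (6 - 1/2*9) + 31740 = (6 - 9/2) + 31740 = 3/2 + 31740 = 63483/2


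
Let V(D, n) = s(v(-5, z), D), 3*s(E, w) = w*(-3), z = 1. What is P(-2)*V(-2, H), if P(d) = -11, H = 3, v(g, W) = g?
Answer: -22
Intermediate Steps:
s(E, w) = -w (s(E, w) = (w*(-3))/3 = (-3*w)/3 = -w)
V(D, n) = -D
P(-2)*V(-2, H) = -(-11)*(-2) = -11*2 = -22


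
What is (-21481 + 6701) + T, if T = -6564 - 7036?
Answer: -28380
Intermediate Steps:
T = -13600
(-21481 + 6701) + T = (-21481 + 6701) - 13600 = -14780 - 13600 = -28380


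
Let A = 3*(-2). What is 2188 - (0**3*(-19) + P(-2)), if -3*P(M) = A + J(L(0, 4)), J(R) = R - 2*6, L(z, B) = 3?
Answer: 2183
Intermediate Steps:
J(R) = -12 + R (J(R) = R - 12 = -12 + R)
A = -6
P(M) = 5 (P(M) = -(-6 + (-12 + 3))/3 = -(-6 - 9)/3 = -1/3*(-15) = 5)
2188 - (0**3*(-19) + P(-2)) = 2188 - (0**3*(-19) + 5) = 2188 - (0*(-19) + 5) = 2188 - (0 + 5) = 2188 - 1*5 = 2188 - 5 = 2183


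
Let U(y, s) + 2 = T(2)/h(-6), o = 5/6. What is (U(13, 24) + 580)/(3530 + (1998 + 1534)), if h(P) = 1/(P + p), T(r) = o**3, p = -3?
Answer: 13747/169488 ≈ 0.081109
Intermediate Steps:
o = 5/6 (o = 5*(1/6) = 5/6 ≈ 0.83333)
T(r) = 125/216 (T(r) = (5/6)**3 = 125/216)
h(P) = 1/(-3 + P) (h(P) = 1/(P - 3) = 1/(-3 + P))
U(y, s) = -173/24 (U(y, s) = -2 + 125/(216*(1/(-3 - 6))) = -2 + 125/(216*(1/(-9))) = -2 + 125/(216*(-1/9)) = -2 + (125/216)*(-9) = -2 - 125/24 = -173/24)
(U(13, 24) + 580)/(3530 + (1998 + 1534)) = (-173/24 + 580)/(3530 + (1998 + 1534)) = 13747/(24*(3530 + 3532)) = (13747/24)/7062 = (13747/24)*(1/7062) = 13747/169488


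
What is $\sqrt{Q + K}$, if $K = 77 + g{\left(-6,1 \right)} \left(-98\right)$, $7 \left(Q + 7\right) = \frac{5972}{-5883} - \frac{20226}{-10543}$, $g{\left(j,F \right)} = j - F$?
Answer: $\frac{\sqrt{142533880665430638930}}{434171283} \approx 27.498$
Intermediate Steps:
$Q = - \frac{2983172219}{434171283}$ ($Q = -7 + \frac{\frac{5972}{-5883} - \frac{20226}{-10543}}{7} = -7 + \frac{5972 \left(- \frac{1}{5883}\right) - - \frac{20226}{10543}}{7} = -7 + \frac{- \frac{5972}{5883} + \frac{20226}{10543}}{7} = -7 + \frac{1}{7} \cdot \frac{56026762}{62024469} = -7 + \frac{56026762}{434171283} = - \frac{2983172219}{434171283} \approx -6.871$)
$K = 763$ ($K = 77 + \left(-6 - 1\right) \left(-98\right) = 77 - -686 = 77 + 686 = 763$)
$\sqrt{Q + K} = \sqrt{- \frac{2983172219}{434171283} + 763} = \sqrt{\frac{328289516710}{434171283}} = \frac{\sqrt{142533880665430638930}}{434171283}$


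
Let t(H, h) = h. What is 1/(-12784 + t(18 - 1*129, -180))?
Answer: -1/12964 ≈ -7.7137e-5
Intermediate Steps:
1/(-12784 + t(18 - 1*129, -180)) = 1/(-12784 - 180) = 1/(-12964) = -1/12964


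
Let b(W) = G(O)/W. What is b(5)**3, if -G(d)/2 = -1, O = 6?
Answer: 8/125 ≈ 0.064000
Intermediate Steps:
G(d) = 2 (G(d) = -2*(-1) = 2)
b(W) = 2/W
b(5)**3 = (2/5)**3 = 8/125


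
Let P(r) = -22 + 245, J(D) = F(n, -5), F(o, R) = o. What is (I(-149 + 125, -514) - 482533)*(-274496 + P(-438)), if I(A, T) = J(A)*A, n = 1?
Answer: 132352356061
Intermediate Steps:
J(D) = 1
P(r) = 223
I(A, T) = A (I(A, T) = 1*A = A)
(I(-149 + 125, -514) - 482533)*(-274496 + P(-438)) = ((-149 + 125) - 482533)*(-274496 + 223) = (-24 - 482533)*(-274273) = -482557*(-274273) = 132352356061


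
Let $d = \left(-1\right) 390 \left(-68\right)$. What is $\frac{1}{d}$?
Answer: $\frac{1}{26520} \approx 3.7707 \cdot 10^{-5}$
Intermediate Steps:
$d = 26520$ ($d = \left(-390\right) \left(-68\right) = 26520$)
$\frac{1}{d} = \frac{1}{26520}$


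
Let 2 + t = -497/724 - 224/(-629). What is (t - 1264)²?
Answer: 332561867310423529/207385516816 ≈ 1.6036e+6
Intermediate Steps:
t = -1061229/455396 (t = -2 + (-497/724 - 224/(-629)) = -2 + (-497*1/724 - 224*(-1/629)) = -2 + (-497/724 + 224/629) = -2 - 150437/455396 = -1061229/455396 ≈ -2.3303)
(t - 1264)² = (-1061229/455396 - 1264)² = (-576681773/455396)² = 332561867310423529/207385516816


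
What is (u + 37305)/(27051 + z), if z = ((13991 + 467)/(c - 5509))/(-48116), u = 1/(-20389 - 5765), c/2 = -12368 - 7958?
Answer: 60195965862576029/43649941686351551 ≈ 1.3791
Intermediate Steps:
c = -40652 (c = 2*(-12368 - 7958) = 2*(-20326) = -40652)
u = -1/26154 (u = 1/(-26154) = -1/26154 ≈ -3.8235e-5)
z = 7229/1110541338 (z = ((13991 + 467)/(-40652 - 5509))/(-48116) = (14458/(-46161))*(-1/48116) = (14458*(-1/46161))*(-1/48116) = -14458/46161*(-1/48116) = 7229/1110541338 ≈ 6.5094e-6)
(u + 37305)/(27051 + z) = (-1/26154 + 37305)/(27051 + 7229/1110541338) = 975674969/(26154*(30041253741467/1110541338)) = (975674969/26154)*(1110541338/30041253741467) = 60195965862576029/43649941686351551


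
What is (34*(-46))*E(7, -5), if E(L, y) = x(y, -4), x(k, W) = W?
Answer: 6256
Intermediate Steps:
E(L, y) = -4
(34*(-46))*E(7, -5) = (34*(-46))*(-4) = -1564*(-4) = 6256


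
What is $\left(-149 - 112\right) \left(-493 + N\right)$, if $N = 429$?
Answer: $16704$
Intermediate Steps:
$\left(-149 - 112\right) \left(-493 + N\right) = \left(-149 - 112\right) \left(-493 + 429\right) = \left(-261\right) \left(-64\right) = 16704$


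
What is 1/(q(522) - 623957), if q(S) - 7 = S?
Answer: -1/623428 ≈ -1.6040e-6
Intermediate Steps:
q(S) = 7 + S
1/(q(522) - 623957) = 1/((7 + 522) - 623957) = 1/(529 - 623957) = 1/(-623428) = -1/623428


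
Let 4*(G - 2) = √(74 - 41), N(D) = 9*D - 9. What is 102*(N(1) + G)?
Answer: 204 + 51*√33/2 ≈ 350.49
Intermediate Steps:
N(D) = -9 + 9*D
G = 2 + √33/4 (G = 2 + √(74 - 41)/4 = 2 + √33/4 ≈ 3.4361)
102*(N(1) + G) = 102*((-9 + 9*1) + (2 + √33/4)) = 102*((-9 + 9) + (2 + √33/4)) = 102*(0 + (2 + √33/4)) = 102*(2 + √33/4) = 204 + 51*√33/2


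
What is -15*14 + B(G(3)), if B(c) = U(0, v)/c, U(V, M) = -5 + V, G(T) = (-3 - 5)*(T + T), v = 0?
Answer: -10075/48 ≈ -209.90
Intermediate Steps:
G(T) = -16*T
B(c) = -5/c (B(c) = (-5 + 0)/c = -5/c)
-15*14 + B(G(3)) = -15*14 - 5/((-16*3)) = -210 - 5/(-48) = -210 - 5*(-1/48) = -210 + 5/48 = -10075/48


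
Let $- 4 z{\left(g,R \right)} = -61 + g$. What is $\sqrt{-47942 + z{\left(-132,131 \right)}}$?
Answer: $\frac{5 i \sqrt{7663}}{2} \approx 218.85 i$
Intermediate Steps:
$z{\left(g,R \right)} = \frac{61}{4} - \frac{g}{4}$ ($z{\left(g,R \right)} = - \frac{-61 + g}{4} = \frac{61}{4} - \frac{g}{4}$)
$\sqrt{-47942 + z{\left(-132,131 \right)}} = \sqrt{-47942 + \left(\frac{61}{4} - -33\right)} = \sqrt{-47942 + \left(\frac{61}{4} + 33\right)} = \sqrt{-47942 + \frac{193}{4}} = \sqrt{- \frac{191575}{4}} = \frac{5 i \sqrt{7663}}{2}$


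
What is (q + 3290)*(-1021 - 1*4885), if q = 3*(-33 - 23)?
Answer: -18438532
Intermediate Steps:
q = -168 (q = 3*(-56) = -168)
(q + 3290)*(-1021 - 1*4885) = (-168 + 3290)*(-1021 - 1*4885) = 3122*(-1021 - 4885) = 3122*(-5906) = -18438532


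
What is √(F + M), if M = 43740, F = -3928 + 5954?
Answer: 7*√934 ≈ 213.93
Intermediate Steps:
F = 2026
√(F + M) = √(2026 + 43740) = √45766 = 7*√934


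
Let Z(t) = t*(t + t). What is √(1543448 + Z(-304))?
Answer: 2*√432070 ≈ 1314.6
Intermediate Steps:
Z(t) = 2*t² (Z(t) = t*(2*t) = 2*t²)
√(1543448 + Z(-304)) = √(1543448 + 2*(-304)²) = √(1543448 + 2*92416) = √(1543448 + 184832) = √1728280 = 2*√432070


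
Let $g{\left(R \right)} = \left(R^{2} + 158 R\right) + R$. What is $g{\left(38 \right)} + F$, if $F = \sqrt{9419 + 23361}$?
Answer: $7486 + 2 \sqrt{8195} \approx 7667.1$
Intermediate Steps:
$F = 2 \sqrt{8195}$ ($F = \sqrt{32780} = 2 \sqrt{8195} \approx 181.05$)
$g{\left(R \right)} = R^{2} + 159 R$
$g{\left(38 \right)} + F = 38 \left(159 + 38\right) + 2 \sqrt{8195} = 38 \cdot 197 + 2 \sqrt{8195} = 7486 + 2 \sqrt{8195}$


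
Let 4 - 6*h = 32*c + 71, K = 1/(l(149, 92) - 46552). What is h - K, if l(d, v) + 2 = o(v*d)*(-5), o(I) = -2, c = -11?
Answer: 2210841/46544 ≈ 47.500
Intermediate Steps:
l(d, v) = 8 (l(d, v) = -2 - 2*(-5) = -2 + 10 = 8)
K = -1/46544 (K = 1/(8 - 46552) = 1/(-46544) = -1/46544 ≈ -2.1485e-5)
h = 95/2 (h = ⅔ - (32*(-11) + 71)/6 = ⅔ - (-352 + 71)/6 = ⅔ - ⅙*(-281) = ⅔ + 281/6 = 95/2 ≈ 47.500)
h - K = 95/2 - 1*(-1/46544) = 95/2 + 1/46544 = 2210841/46544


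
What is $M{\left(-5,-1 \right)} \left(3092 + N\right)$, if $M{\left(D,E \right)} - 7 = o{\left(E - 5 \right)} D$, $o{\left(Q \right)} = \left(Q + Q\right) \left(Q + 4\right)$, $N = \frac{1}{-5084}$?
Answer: $- \frac{1776329151}{5084} \approx -3.494 \cdot 10^{5}$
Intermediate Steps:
$N = - \frac{1}{5084} \approx -0.0001967$
$o{\left(Q \right)} = 2 Q \left(4 + Q\right)$
$M{\left(D,E \right)} = 7 + 2 D \left(-1 + E\right) \left(-5 + E\right)$ ($M{\left(D,E \right)} = 7 + 2 \left(E - 5\right) \left(4 + \left(E - 5\right)\right) D = 7 + 2 \left(-5 + E\right) \left(4 + \left(-5 + E\right)\right) D = 7 + 2 \left(-5 + E\right) \left(-1 + E\right) D = 7 + 2 \left(-1 + E\right) \left(-5 + E\right) D = 7 + 2 D \left(-1 + E\right) \left(-5 + E\right)$)
$M{\left(-5,-1 \right)} \left(3092 + N\right) = \left(7 + 2 \left(-5\right) \left(-1 - 1\right) \left(-5 - 1\right)\right) \left(3092 - \frac{1}{5084}\right) = \left(7 + 2 \left(-5\right) \left(-2\right) \left(-6\right)\right) \frac{15719727}{5084} = \left(7 - 120\right) \frac{15719727}{5084} = \left(-113\right) \frac{15719727}{5084} = - \frac{1776329151}{5084}$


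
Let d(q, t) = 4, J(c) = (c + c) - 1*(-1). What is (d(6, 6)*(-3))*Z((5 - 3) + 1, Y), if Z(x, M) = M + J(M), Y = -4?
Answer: 132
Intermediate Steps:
J(c) = 1 + 2*c (J(c) = 2*c + 1 = 1 + 2*c)
Z(x, M) = 1 + 3*M (Z(x, M) = M + (1 + 2*M) = 1 + 3*M)
(d(6, 6)*(-3))*Z((5 - 3) + 1, Y) = (4*(-3))*(1 + 3*(-4)) = -12*(1 - 12) = -12*(-11) = 132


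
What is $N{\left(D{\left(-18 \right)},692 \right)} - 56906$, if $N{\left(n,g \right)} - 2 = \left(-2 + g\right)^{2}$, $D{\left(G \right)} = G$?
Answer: $419196$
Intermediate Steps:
$N{\left(n,g \right)} = 2 + \left(-2 + g\right)^{2}$
$N{\left(D{\left(-18 \right)},692 \right)} - 56906 = \left(2 + \left(-2 + 692\right)^{2}\right) - 56906 = \left(2 + 690^{2}\right) - 56906 = \left(2 + 476100\right) - 56906 = 476102 - 56906 = 419196$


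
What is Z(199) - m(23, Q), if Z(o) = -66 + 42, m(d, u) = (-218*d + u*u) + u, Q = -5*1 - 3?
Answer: 4934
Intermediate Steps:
Q = -8 (Q = -5 - 3 = -8)
m(d, u) = u + u² - 218*d (m(d, u) = (-218*d + u²) + u = (u² - 218*d) + u = u + u² - 218*d)
Z(o) = -24
Z(199) - m(23, Q) = -24 - (-8 + (-8)² - 218*23) = -24 - (-8 + 64 - 5014) = -24 - 1*(-4958) = -24 + 4958 = 4934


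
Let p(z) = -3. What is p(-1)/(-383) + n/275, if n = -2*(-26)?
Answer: 20741/105325 ≈ 0.19692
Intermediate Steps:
n = 52
p(-1)/(-383) + n/275 = -3/(-383) + 52/275 = -3*(-1/383) + 52*(1/275) = 3/383 + 52/275 = 20741/105325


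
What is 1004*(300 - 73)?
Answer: 227908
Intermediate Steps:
1004*(300 - 73) = 1004*227 = 227908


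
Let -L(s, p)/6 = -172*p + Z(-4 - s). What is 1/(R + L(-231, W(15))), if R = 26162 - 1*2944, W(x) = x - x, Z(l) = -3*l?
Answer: 1/27304 ≈ 3.6625e-5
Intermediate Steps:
W(x) = 0
L(s, p) = -72 - 18*s + 1032*p (L(s, p) = -6*(-172*p - 3*(-4 - s)) = -6*(-172*p + (12 + 3*s)) = -6*(12 - 172*p + 3*s) = -72 - 18*s + 1032*p)
R = 23218 (R = 26162 - 2944 = 23218)
1/(R + L(-231, W(15))) = 1/(23218 + (-72 - 18*(-231) + 1032*0)) = 1/(23218 + (-72 + 4158 + 0)) = 1/(23218 + 4086) = 1/27304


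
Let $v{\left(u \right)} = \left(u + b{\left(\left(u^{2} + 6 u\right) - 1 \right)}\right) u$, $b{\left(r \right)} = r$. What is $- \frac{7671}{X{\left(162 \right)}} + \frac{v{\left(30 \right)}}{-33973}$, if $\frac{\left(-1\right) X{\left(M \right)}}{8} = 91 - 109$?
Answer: $- \frac{88465921}{1630704} \approx -54.25$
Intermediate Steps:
$X{\left(M \right)} = 144$ ($X{\left(M \right)} = - 8 \left(91 - 109\right) = \left(-8\right) \left(-18\right) = 144$)
$v{\left(u \right)} = u \left(-1 + u^{2} + 7 u\right)$ ($v{\left(u \right)} = \left(u - \left(1 - u^{2} - 6 u\right)\right) u = \left(u + \left(-1 + u^{2} + 6 u\right)\right) u = \left(-1 + u^{2} + 7 u\right) u = u \left(-1 + u^{2} + 7 u\right)$)
$- \frac{7671}{X{\left(162 \right)}} + \frac{v{\left(30 \right)}}{-33973} = - \frac{7671}{144} + \frac{30 \left(-1 + 30^{2} + 7 \cdot 30\right)}{-33973} = \left(-7671\right) \frac{1}{144} + 30 \left(-1 + 900 + 210\right) \left(- \frac{1}{33973}\right) = - \frac{2557}{48} + 30 \cdot 1109 \left(- \frac{1}{33973}\right) = - \frac{2557}{48} + 33270 \left(- \frac{1}{33973}\right) = - \frac{2557}{48} - \frac{33270}{33973} = - \frac{88465921}{1630704}$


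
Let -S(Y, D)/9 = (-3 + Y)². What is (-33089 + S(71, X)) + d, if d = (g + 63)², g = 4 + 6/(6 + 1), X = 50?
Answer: -3434920/49 ≈ -70100.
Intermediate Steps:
g = 34/7 (g = 4 + 6/7 = 34/7 ≈ 4.8571)
S(Y, D) = -9*(-3 + Y)²
d = 225625/49 (d = (34/7 + 63)² = (475/7)² = 225625/49 ≈ 4604.6)
(-33089 + S(71, X)) + d = (-33089 - 9*(-3 + 71)²) + 225625/49 = (-33089 - 9*68²) + 225625/49 = (-33089 - 9*4624) + 225625/49 = (-33089 - 41616) + 225625/49 = -74705 + 225625/49 = -3434920/49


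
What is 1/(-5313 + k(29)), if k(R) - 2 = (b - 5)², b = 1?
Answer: -1/5295 ≈ -0.00018886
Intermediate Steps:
k(R) = 18 (k(R) = 2 + (1 - 5)² = 2 + (-4)² = 2 + 16 = 18)
1/(-5313 + k(29)) = 1/(-5313 + 18) = 1/(-5295) = -1/5295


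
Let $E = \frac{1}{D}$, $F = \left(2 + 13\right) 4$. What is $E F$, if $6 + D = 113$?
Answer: $\frac{60}{107} \approx 0.56075$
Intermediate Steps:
$D = 107$ ($D = -6 + 113 = 107$)
$F = 60$ ($F = 15 \cdot 4 = 60$)
$E = \frac{1}{107} \approx 0.0093458$
$E F = \frac{1}{107} \cdot 60 = \frac{60}{107}$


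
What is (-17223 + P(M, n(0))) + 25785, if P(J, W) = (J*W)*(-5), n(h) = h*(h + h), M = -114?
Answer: 8562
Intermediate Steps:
n(h) = 2*h**2 (n(h) = h*(2*h) = 2*h**2)
P(J, W) = -5*J*W
(-17223 + P(M, n(0))) + 25785 = (-17223 - 5*(-114)*2*0**2) + 25785 = (-17223 - 5*(-114)*2*0) + 25785 = (-17223 - 5*(-114)*0) + 25785 = (-17223 + 0) + 25785 = -17223 + 25785 = 8562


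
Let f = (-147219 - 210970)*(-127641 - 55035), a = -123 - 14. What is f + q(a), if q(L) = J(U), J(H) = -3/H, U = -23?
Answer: 1504948276575/23 ≈ 6.5433e+10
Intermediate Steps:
a = -137
q(L) = 3/23 (q(L) = -3/(-23) = -3*(-1/23) = 3/23)
f = 65432533764 (f = -358189*(-182676) = 65432533764)
f + q(a) = 65432533764 + 3/23 = 1504948276575/23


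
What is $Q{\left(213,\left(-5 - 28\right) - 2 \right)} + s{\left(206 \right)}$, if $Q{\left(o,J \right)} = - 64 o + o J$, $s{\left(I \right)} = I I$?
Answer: $21349$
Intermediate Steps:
$s{\left(I \right)} = I^{2}$
$Q{\left(o,J \right)} = - 64 o + J o$
$Q{\left(213,\left(-5 - 28\right) - 2 \right)} + s{\left(206 \right)} = 213 \left(-64 - 35\right) + 206^{2} = 213 \left(-64 - 35\right) + 42436 = 213 \left(-99\right) + 42436 = -21087 + 42436 = 21349$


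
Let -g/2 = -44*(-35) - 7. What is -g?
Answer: 3066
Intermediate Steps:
g = -3066 (g = -2*(-44*(-35) - 7) = -2*(1540 - 7) = -2*1533 = -3066)
-g = -1*(-3066) = 3066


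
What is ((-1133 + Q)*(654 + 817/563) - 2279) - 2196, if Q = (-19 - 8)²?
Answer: -151603101/563 ≈ -2.6928e+5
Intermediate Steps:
Q = 729 (Q = (-27)² = 729)
((-1133 + Q)*(654 + 817/563) - 2279) - 2196 = ((-1133 + 729)*(654 + 817/563) - 2279) - 2196 = (-404*(654 + 817*(1/563)) - 2279) - 2196 = (-404*(654 + 817/563) - 2279) - 2196 = (-404*369019/563 - 2279) - 2196 = (-149083676/563 - 2279) - 2196 = -150366753/563 - 2196 = -151603101/563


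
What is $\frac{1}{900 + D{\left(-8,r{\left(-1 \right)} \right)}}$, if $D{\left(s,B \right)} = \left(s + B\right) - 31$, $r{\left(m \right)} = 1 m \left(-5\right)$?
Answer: $\frac{1}{866} \approx 0.0011547$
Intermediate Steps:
$r{\left(m \right)} = - 5 m$ ($r{\left(m \right)} = m \left(-5\right) = - 5 m$)
$D{\left(s,B \right)} = -31 + B + s$ ($D{\left(s,B \right)} = \left(B + s\right) - 31 = -31 + B + s$)
$\frac{1}{900 + D{\left(-8,r{\left(-1 \right)} \right)}} = \frac{1}{900 - 34} = \frac{1}{866}$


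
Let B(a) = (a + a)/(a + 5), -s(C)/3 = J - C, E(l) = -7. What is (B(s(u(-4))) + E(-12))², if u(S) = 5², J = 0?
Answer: 1681/64 ≈ 26.266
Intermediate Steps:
u(S) = 25
s(C) = 3*C (s(C) = -3*(0 - C) = -(-3)*C = 3*C)
B(a) = 2*a/(5 + a) (B(a) = (2*a)/(5 + a) = 2*a/(5 + a))
(B(s(u(-4))) + E(-12))² = (2*(3*25)/(5 + 3*25) - 7)² = (2*75/(5 + 75) - 7)² = (2*75/80 - 7)² = (2*75*(1/80) - 7)² = (15/8 - 7)² = (-41/8)² = 1681/64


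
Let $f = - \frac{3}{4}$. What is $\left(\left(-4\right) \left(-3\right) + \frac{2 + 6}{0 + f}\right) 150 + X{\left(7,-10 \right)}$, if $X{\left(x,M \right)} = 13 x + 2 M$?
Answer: $271$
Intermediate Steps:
$f = - \frac{3}{4}$ ($f = \left(-3\right) \frac{1}{4} = - \frac{3}{4} \approx -0.75$)
$X{\left(x,M \right)} = 2 M + 13 x$
$\left(\left(-4\right) \left(-3\right) + \frac{2 + 6}{0 + f}\right) 150 + X{\left(7,-10 \right)} = \left(\left(-4\right) \left(-3\right) + \frac{2 + 6}{0 - \frac{3}{4}}\right) 150 + \left(2 \left(-10\right) + 13 \cdot 7\right) = \left(12 + \frac{8}{- \frac{3}{4}}\right) 150 + \left(-20 + 91\right) = \left(12 + 8 \left(- \frac{4}{3}\right)\right) 150 + 71 = \left(12 - \frac{32}{3}\right) 150 + 71 = \frac{4}{3} \cdot 150 + 71 = 200 + 71 = 271$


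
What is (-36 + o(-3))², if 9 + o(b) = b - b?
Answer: 2025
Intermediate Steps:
o(b) = -9 (o(b) = -9 + (b - b) = -9 + 0 = -9)
(-36 + o(-3))² = (-36 - 9)² = (-45)² = 2025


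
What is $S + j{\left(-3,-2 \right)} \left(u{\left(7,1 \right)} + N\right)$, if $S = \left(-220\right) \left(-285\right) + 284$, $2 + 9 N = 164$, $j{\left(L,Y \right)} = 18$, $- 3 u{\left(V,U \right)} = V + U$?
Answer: $63260$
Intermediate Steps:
$u{\left(V,U \right)} = - \frac{U}{3} - \frac{V}{3}$ ($u{\left(V,U \right)} = - \frac{V + U}{3} = - \frac{U + V}{3} = - \frac{U}{3} - \frac{V}{3}$)
$N = 18$ ($N = - \frac{2}{9} + \frac{1}{9} \cdot 164 = - \frac{2}{9} + \frac{164}{9} = 18$)
$S = 62984$ ($S = 62700 + 284 = 62984$)
$S + j{\left(-3,-2 \right)} \left(u{\left(7,1 \right)} + N\right) = 62984 + 18 \left(\left(\left(- \frac{1}{3}\right) 1 - \frac{7}{3}\right) + 18\right) = 62984 + 18 \left(\left(- \frac{1}{3} - \frac{7}{3}\right) + 18\right) = 62984 + 18 \left(- \frac{8}{3} + 18\right) = 62984 + 18 \cdot \frac{46}{3} = 62984 + 276 = 63260$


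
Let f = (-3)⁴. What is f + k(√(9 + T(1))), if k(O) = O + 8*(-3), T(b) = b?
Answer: 57 + √10 ≈ 60.162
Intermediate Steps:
f = 81
k(O) = -24 + O (k(O) = O - 24 = -24 + O)
f + k(√(9 + T(1))) = 81 + (-24 + √(9 + 1)) = 81 + (-24 + √10) = 57 + √10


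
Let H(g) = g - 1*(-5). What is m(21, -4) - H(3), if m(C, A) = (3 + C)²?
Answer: 568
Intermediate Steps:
H(g) = 5 + g (H(g) = g + 5 = 5 + g)
m(21, -4) - H(3) = (3 + 21)² - (5 + 3) = 24² - 1*8 = 576 - 8 = 568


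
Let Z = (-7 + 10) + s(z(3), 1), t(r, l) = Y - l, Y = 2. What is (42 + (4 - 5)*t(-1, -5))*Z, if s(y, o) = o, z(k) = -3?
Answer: 140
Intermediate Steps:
t(r, l) = 2 - l
Z = 4 (Z = (-7 + 10) + 1 = 3 + 1 = 4)
(42 + (4 - 5)*t(-1, -5))*Z = (42 + (4 - 5)*(2 - 1*(-5)))*4 = (42 - (2 + 5))*4 = (42 - 1*7)*4 = (42 - 7)*4 = 35*4 = 140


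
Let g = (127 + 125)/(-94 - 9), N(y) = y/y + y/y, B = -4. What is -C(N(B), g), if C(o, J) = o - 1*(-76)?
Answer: -78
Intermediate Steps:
N(y) = 2 (N(y) = 1 + 1 = 2)
g = -252/103 (g = 252/(-103) = 252*(-1/103) = -252/103 ≈ -2.4466)
C(o, J) = 76 + o (C(o, J) = o + 76 = 76 + o)
-C(N(B), g) = -(76 + 2) = -1*78 = -78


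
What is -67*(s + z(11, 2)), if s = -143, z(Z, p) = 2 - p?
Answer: 9581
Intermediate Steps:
-67*(s + z(11, 2)) = -67*(-143 + (2 - 1*2)) = -67*(-143 + (2 - 2)) = -67*(-143 + 0) = -67*(-143) = 9581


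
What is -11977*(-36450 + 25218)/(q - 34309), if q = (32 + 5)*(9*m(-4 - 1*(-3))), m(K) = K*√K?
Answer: -2307720503088/588609185 + 22398523056*I/588609185 ≈ -3920.6 + 38.053*I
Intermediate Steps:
m(K) = K^(3/2)
q = -333*I (q = (32 + 5)*(9*(-4 - 1*(-3))^(3/2)) = 37*(9*(-4 + 3)^(3/2)) = 37*(9*(-1)^(3/2)) = 37*(9*(-I)) = 37*(-9*I) = -333*I ≈ -333.0*I)
-11977*(-36450 + 25218)/(q - 34309) = -11977*(-36450 + 25218)/(-333*I - 34309) = -(2307720503088/588609185 - 22398523056*I/588609185) = -11977*63078912*(34309/11232 - 37*I/1248)/588609185 = -755496129024*(34309/11232 - 37*I/1248)/588609185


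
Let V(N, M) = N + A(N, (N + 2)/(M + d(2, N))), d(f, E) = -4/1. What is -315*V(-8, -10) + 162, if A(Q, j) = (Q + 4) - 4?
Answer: 5202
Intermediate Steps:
d(f, E) = -4 (d(f, E) = -4*1 = -4)
A(Q, j) = Q (A(Q, j) = (4 + Q) - 4 = Q)
V(N, M) = 2*N (V(N, M) = N + N = 2*N)
-315*V(-8, -10) + 162 = -630*(-8) + 162 = -315*(-16) + 162 = 5040 + 162 = 5202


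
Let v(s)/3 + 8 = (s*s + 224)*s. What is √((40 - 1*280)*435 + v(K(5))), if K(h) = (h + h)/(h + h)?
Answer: I*√103749 ≈ 322.1*I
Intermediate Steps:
K(h) = 1 (K(h) = (2*h)/((2*h)) = (2*h)*(1/(2*h)) = 1)
v(s) = -24 + 3*s*(224 + s²) (v(s) = -24 + 3*((s*s + 224)*s) = -24 + 3*((s² + 224)*s) = -24 + 3*((224 + s²)*s) = -24 + 3*(s*(224 + s²)) = -24 + 3*s*(224 + s²))
√((40 - 1*280)*435 + v(K(5))) = √((40 - 1*280)*435 + (-24 + 3*1³ + 672*1)) = √((40 - 280)*435 + (-24 + 3*1 + 672)) = √(-240*435 + (-24 + 3 + 672)) = √(-104400 + 651) = √(-103749) = I*√103749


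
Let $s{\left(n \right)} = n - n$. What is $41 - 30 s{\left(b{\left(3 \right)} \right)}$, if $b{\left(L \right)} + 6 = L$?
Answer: $41$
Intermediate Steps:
$b{\left(L \right)} = -6 + L$
$s{\left(n \right)} = 0$
$41 - 30 s{\left(b{\left(3 \right)} \right)} = 41 - 0 = 41 + 0 = 41$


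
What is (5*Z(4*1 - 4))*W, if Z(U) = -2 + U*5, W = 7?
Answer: -70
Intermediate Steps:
Z(U) = -2 + 5*U
(5*Z(4*1 - 4))*W = (5*(-2 + 5*(4*1 - 4)))*7 = (5*(-2 + 5*(4 - 4)))*7 = (5*(-2 + 5*0))*7 = (5*(-2 + 0))*7 = (5*(-2))*7 = -10*7 = -70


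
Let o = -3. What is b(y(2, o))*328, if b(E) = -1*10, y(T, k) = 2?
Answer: -3280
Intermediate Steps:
b(E) = -10
b(y(2, o))*328 = -10*328 = -3280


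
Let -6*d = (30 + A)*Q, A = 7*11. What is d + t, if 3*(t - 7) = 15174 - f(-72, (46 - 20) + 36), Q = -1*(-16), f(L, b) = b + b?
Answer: 14215/3 ≈ 4738.3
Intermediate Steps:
f(L, b) = 2*b
Q = 16
A = 77
t = 15071/3 (t = 7 + (15174 - 2*((46 - 20) + 36))/3 = 7 + (15174 - 2*(26 + 36))/3 = 7 + (15174 - 2*62)/3 = 7 + (15174 - 1*124)/3 = 7 + (15174 - 124)/3 = 7 + (1/3)*15050 = 7 + 15050/3 = 15071/3 ≈ 5023.7)
d = -856/3 (d = -(30 + 77)*16/6 = -107*16/6 = -1/6*1712 = -856/3 ≈ -285.33)
d + t = -856/3 + 15071/3 = 14215/3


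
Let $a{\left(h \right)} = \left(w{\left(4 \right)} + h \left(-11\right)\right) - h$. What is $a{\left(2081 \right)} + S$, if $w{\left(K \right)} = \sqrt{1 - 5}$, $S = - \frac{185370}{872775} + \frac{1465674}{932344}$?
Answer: $- \frac{96758441176253}{3874888260} + 2 i \approx -24971.0 + 2.0 i$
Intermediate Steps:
$S = \frac{5268452467}{3874888260}$ ($S = \left(-185370\right) \frac{1}{872775} + 1465674 \cdot \frac{1}{932344} = - \frac{12358}{58185} + \frac{104691}{66596} = \frac{5268452467}{3874888260} \approx 1.3596$)
$w{\left(K \right)} = 2 i$ ($w{\left(K \right)} = \sqrt{-4} = 2 i$)
$a{\left(h \right)} = - 12 h + 2 i$ ($a{\left(h \right)} = \left(2 i + h \left(-11\right)\right) - h = \left(2 i - 11 h\right) - h = \left(- 11 h + 2 i\right) - h = - 12 h + 2 i$)
$a{\left(2081 \right)} + S = \left(\left(-12\right) 2081 + 2 i\right) + \frac{5268452467}{3874888260} = \left(-24972 + 2 i\right) + \frac{5268452467}{3874888260} = - \frac{96758441176253}{3874888260} + 2 i$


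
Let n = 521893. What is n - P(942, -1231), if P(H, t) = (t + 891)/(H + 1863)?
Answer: 17222473/33 ≈ 5.2189e+5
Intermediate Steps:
P(H, t) = (891 + t)/(1863 + H)
n - P(942, -1231) = 521893 - (891 - 1231)/(1863 + 942) = 521893 - (-340)/2805 = 521893 - 1*(-4/33) = 521893 + 4/33 = 17222473/33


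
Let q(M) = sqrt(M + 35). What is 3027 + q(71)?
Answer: 3027 + sqrt(106) ≈ 3037.3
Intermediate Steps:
q(M) = sqrt(35 + M)
3027 + q(71) = 3027 + sqrt(35 + 71) = 3027 + sqrt(106)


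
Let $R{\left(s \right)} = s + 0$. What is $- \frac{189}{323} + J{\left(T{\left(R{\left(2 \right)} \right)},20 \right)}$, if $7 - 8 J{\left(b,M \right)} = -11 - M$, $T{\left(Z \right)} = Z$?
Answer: $\frac{5381}{1292} \approx 4.1649$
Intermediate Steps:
$R{\left(s \right)} = s$
$J{\left(b,M \right)} = \frac{9}{4} + \frac{M}{8}$ ($J{\left(b,M \right)} = \frac{7}{8} - \frac{-11 - M}{8} = \frac{7}{8} + \left(\frac{11}{8} + \frac{M}{8}\right) = \frac{9}{4} + \frac{M}{8}$)
$- \frac{189}{323} + J{\left(T{\left(R{\left(2 \right)} \right)},20 \right)} = - \frac{189}{323} + \left(\frac{9}{4} + \frac{1}{8} \cdot 20\right) = \left(-189\right) \frac{1}{323} + \left(\frac{9}{4} + \frac{5}{2}\right) = - \frac{189}{323} + \frac{19}{4} = \frac{5381}{1292}$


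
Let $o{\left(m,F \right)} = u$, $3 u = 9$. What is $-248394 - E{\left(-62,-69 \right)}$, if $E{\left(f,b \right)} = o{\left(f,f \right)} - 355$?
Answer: $-248042$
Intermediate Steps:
$u = 3$ ($u = \frac{1}{3} \cdot 9 = 3$)
$o{\left(m,F \right)} = 3$
$E{\left(f,b \right)} = -352$ ($E{\left(f,b \right)} = 3 - 355 = -352$)
$-248394 - E{\left(-62,-69 \right)} = -248394 - -352 = -248394 + 352 = -248042$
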